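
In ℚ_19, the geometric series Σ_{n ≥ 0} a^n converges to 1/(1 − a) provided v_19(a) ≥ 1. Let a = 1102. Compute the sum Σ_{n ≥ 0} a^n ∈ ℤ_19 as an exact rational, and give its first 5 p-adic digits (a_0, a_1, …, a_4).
Σ a^n = 1/(1 − a) = -1/1101;  first 5 digits = (1, 1, 4, 7, 0)

v_19(a) = 1 ≥ 1, so the series converges in ℤ_19 to 1/(1 − a) = 1/(1 − 1102) = -1/1101. Expand this rational in ℤ_19: compute digits iteratively via d_i = x_i mod 19, x_{i+1} = (x_i − d_i)/19. The first 5 digits are (1, 1, 4, 7, 0).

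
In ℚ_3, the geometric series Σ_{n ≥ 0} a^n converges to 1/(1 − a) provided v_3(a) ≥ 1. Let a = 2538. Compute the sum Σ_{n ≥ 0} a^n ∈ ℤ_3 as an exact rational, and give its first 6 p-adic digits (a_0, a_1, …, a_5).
Σ a^n = 1/(1 − a) = -1/2537;  first 6 digits = (1, 0, 0, 1, 1, 1)

v_3(a) = 3 ≥ 1, so the series converges in ℤ_3 to 1/(1 − a) = 1/(1 − 2538) = -1/2537. Expand this rational in ℤ_3: compute digits iteratively via d_i = x_i mod 3, x_{i+1} = (x_i − d_i)/3. The first 6 digits are (1, 0, 0, 1, 1, 1).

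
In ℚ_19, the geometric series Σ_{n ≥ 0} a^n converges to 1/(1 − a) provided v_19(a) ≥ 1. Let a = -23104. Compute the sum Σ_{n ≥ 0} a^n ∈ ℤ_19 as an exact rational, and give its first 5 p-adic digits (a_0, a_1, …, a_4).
Σ a^n = 1/(1 − a) = 1/23105;  first 5 digits = (1, 0, 12, 15, 10)

v_19(a) = 2 ≥ 1, so the series converges in ℤ_19 to 1/(1 − a) = 1/(1 − (-23104)) = 1/23105. Expand this rational in ℤ_19: compute digits iteratively via d_i = x_i mod 19, x_{i+1} = (x_i − d_i)/19. The first 5 digits are (1, 0, 12, 15, 10).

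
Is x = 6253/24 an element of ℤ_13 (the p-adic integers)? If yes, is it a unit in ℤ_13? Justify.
x ∈ ℤ_13 but not a unit; v_13(x) = 2 > 0

ℤ_13 = {x ∈ ℚ_13 : v_13(x) ≥ 0} and ℤ_13^× = {x ∈ ℤ_13 : v_13(x) = 0}. Here v_13(6253/24) = v_13(num) − v_13(den) = 2; compare against these criteria.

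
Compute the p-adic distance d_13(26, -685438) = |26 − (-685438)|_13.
d_13(26, -685438) = 1/28561

Step 1 — x − y = 26 − (-685438) = 685464. Step 2 — v_13(685464) = 4 (factor: 685464 = (13^4 · 24); the sign does not affect v_p). Step 3 — |x − y|_13 = 13^{-4} = 1/28561.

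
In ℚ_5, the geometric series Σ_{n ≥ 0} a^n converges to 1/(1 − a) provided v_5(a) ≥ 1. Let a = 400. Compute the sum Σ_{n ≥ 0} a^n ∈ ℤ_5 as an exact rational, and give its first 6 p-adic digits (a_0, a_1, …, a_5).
Σ a^n = 1/(1 − a) = -1/399;  first 6 digits = (1, 0, 1, 3, 1, 1)

v_5(a) = 2 ≥ 1, so the series converges in ℤ_5 to 1/(1 − a) = 1/(1 − 400) = -1/399. Expand this rational in ℤ_5: compute digits iteratively via d_i = x_i mod 5, x_{i+1} = (x_i − d_i)/5. The first 6 digits are (1, 0, 1, 3, 1, 1).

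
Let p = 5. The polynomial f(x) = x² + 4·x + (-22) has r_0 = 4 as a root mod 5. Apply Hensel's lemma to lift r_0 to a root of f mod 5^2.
r_1 = 24 (mod 25)

Hensel: r_{i+1} = r_i − f(r_i)·(f′(r_i))^{-1} mod 5^{i+2}, f′(x) = 2x + 4. Iterate:
  r_0 = 4 (mod 5)
  r_1 = 24 (mod 25)
Final: r = 24 satisfies f(r) ≡ 0 mod 5^2.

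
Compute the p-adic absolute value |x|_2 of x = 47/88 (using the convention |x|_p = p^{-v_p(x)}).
|47/88|_2 = 8

Step 1 — compute v_2(x) by factoring powers of 2 out of the numerator and denominator: v_2(47/88) = -3. Step 2 — apply |x|_p = p^{-v_p(x)} = 2^{3} = 8.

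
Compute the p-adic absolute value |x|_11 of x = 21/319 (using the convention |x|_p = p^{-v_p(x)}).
|21/319|_11 = 11

Step 1 — compute v_11(x) by factoring powers of 11 out of the numerator and denominator: v_11(21/319) = -1. Step 2 — apply |x|_p = p^{-v_p(x)} = 11^{1} = 11.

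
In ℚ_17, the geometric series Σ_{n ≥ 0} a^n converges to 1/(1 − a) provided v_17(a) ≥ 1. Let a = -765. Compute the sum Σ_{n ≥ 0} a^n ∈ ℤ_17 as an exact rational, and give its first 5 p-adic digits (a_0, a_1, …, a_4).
Σ a^n = 1/(1 − a) = 1/766;  first 5 digits = (1, 6, 16, 11, 5)

v_17(a) = 1 ≥ 1, so the series converges in ℤ_17 to 1/(1 − a) = 1/(1 − (-765)) = 1/766. Expand this rational in ℤ_17: compute digits iteratively via d_i = x_i mod 17, x_{i+1} = (x_i − d_i)/17. The first 5 digits are (1, 6, 16, 11, 5).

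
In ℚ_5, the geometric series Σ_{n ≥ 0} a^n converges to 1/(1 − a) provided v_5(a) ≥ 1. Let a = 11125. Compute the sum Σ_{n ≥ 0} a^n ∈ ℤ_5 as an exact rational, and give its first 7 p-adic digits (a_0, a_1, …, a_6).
Σ a^n = 1/(1 − a) = -1/11124;  first 7 digits = (1, 0, 0, 4, 2, 3, 1)

v_5(a) = 3 ≥ 1, so the series converges in ℤ_5 to 1/(1 − a) = 1/(1 − 11125) = -1/11124. Expand this rational in ℤ_5: compute digits iteratively via d_i = x_i mod 5, x_{i+1} = (x_i − d_i)/5. The first 7 digits are (1, 0, 0, 4, 2, 3, 1).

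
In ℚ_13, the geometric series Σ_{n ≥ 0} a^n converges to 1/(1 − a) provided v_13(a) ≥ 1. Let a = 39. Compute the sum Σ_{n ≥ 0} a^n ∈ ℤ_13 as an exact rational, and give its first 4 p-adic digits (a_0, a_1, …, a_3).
Σ a^n = 1/(1 − a) = -1/38;  first 4 digits = (1, 3, 9, 1)

v_13(a) = 1 ≥ 1, so the series converges in ℤ_13 to 1/(1 − a) = 1/(1 − 39) = -1/38. Expand this rational in ℤ_13: compute digits iteratively via d_i = x_i mod 13, x_{i+1} = (x_i − d_i)/13. The first 4 digits are (1, 3, 9, 1).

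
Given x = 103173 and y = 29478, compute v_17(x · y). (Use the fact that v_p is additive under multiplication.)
v_17(3041333694) = 6

v_p(x) = 3 (factor: 103173 = 17^3 · 21); v_p(y) = 3 (factor: 29478 = 17^3 · 6). Additivity: v_p(xy) = v_p(x) + v_p(y) = 3 + 3 = 6. (Direct check: xy = 3041333694 = 17^6 · (126).)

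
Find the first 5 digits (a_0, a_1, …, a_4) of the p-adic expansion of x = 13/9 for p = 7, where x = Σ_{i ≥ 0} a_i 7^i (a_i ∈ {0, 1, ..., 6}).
(a_0, …, a_4) = (3, 6, 3, 1, 6)

v_7(13/9) = 0 (numerator and denominator both coprime to 7), so x ∈ ℤ_7^×. Compute digits iteratively via a_i = x_i mod 7, x_{i+1} = (x_i − a_i)/7, with x_0 = x:
  x_0 = 13/9;  a_0 = 3;  x_1 = (x_0 − 3)/7 = -2/9
  x_1 = -2/9;  a_1 = 6;  x_2 = (x_1 − 6)/7 = -8/9
  x_2 = -8/9;  a_2 = 3;  x_3 = (x_2 − 3)/7 = -5/9
  x_3 = -5/9;  a_3 = 1;  x_4 = (x_3 − 1)/7 = -2/9
  x_4 = -2/9;  a_4 = 6;  x_5 = (x_4 − 6)/7 = -8/9
Digits: (3, 6, 3, 1, 6).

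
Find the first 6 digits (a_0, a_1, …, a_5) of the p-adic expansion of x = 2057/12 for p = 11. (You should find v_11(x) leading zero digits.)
(a_0, …, a_5) = (0, 0, 6, 6, 4, 6)

v_11(2057/12) = 2, so a_0 = ... = a_1 = 0. Factor out: x = 11^2 · u with u = 17/12 a unit in ℤ_11. Expand u iteratively via a_{v+i} = u_i mod 11, u_{i+1} = (u_i − a_{v+i})/11:
  u_0 = 17/12;  a_2 = 6;  u_1 = (u_0 − 6)/11 = -5/12
  u_1 = -5/12;  a_3 = 6;  u_2 = (u_1 − 6)/11 = -7/12
  u_2 = -7/12;  a_4 = 4;  u_3 = (u_2 − 4)/11 = -5/12
  u_3 = -5/12;  a_5 = 6;  u_4 = (u_3 − 6)/11 = -7/12
Digits: (0, 0, 6, 6, 4, 6).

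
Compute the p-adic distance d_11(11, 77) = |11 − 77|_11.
d_11(11, 77) = 1/11

Step 1 — x − y = 11 − 77 = -66. Step 2 — v_11(-66) = 1 (factor: -66 = −(11^1 · 6); the sign does not affect v_p). Step 3 — |x − y|_11 = 11^{-1} = 1/11.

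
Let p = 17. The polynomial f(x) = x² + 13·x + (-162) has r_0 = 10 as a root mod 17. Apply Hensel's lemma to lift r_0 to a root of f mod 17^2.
r_1 = 78 (mod 289)

Hensel: r_{i+1} = r_i − f(r_i)·(f′(r_i))^{-1} mod 17^{i+2}, f′(x) = 2x + 13. Iterate:
  r_0 = 10 (mod 17)
  r_1 = 78 (mod 289)
Final: r = 78 satisfies f(r) ≡ 0 mod 17^2.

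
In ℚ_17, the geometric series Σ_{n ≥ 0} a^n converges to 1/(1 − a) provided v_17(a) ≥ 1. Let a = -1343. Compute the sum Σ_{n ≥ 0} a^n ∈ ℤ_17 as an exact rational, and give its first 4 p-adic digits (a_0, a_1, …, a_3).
Σ a^n = 1/(1 − a) = 1/1344;  first 4 digits = (1, 6, 14, 4)

v_17(a) = 1 ≥ 1, so the series converges in ℤ_17 to 1/(1 − a) = 1/(1 − (-1343)) = 1/1344. Expand this rational in ℤ_17: compute digits iteratively via d_i = x_i mod 17, x_{i+1} = (x_i − d_i)/17. The first 4 digits are (1, 6, 14, 4).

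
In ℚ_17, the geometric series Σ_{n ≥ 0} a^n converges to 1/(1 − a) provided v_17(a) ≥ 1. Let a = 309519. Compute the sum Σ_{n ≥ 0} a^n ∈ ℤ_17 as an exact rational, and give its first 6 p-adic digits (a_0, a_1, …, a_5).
Σ a^n = 1/(1 − a) = -1/309518;  first 6 digits = (1, 0, 0, 12, 3, 0)

v_17(a) = 3 ≥ 1, so the series converges in ℤ_17 to 1/(1 − a) = 1/(1 − 309519) = -1/309518. Expand this rational in ℤ_17: compute digits iteratively via d_i = x_i mod 17, x_{i+1} = (x_i − d_i)/17. The first 6 digits are (1, 0, 0, 12, 3, 0).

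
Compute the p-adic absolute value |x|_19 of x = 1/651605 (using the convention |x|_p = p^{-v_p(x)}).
|1/651605|_19 = 130321

Step 1 — compute v_19(x) by factoring powers of 19 out of the numerator and denominator: v_19(1/651605) = -4. Step 2 — apply |x|_p = p^{-v_p(x)} = 19^{4} = 130321.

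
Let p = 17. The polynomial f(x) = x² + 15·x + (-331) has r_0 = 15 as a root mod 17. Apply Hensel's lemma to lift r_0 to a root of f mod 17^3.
r_2 = 3840 (mod 4913)

Hensel: r_{i+1} = r_i − f(r_i)·(f′(r_i))^{-1} mod 17^{i+2}, f′(x) = 2x + 15. Iterate:
  r_0 = 15 (mod 17)
  r_1 = 83 (mod 289)
  r_2 = 3840 (mod 4913)
Final: r = 3840 satisfies f(r) ≡ 0 mod 17^3.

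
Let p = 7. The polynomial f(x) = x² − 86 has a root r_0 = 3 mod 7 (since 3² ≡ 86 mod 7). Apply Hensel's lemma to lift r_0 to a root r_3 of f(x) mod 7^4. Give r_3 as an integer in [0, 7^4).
r_3 = 514 (mod 2401)

Hensel's recurrence: r_{i+1} = r_i − f(r_i)·(f′(r_i))^{-1} mod 7^{i+2}, with f′(x) = 2x. Iterate:
  r_0 = 3 (mod 7)
  r_1 = 24 (mod 49)
  r_2 = 171 (mod 343)
  r_3 = 514 (mod 2401)
Final: r_3 = 514, and one checks f(r_3) ≡ 0 mod 7^4.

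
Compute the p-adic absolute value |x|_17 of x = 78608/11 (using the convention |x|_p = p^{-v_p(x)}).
|78608/11|_17 = 1/4913

Step 1 — compute v_17(x) by factoring powers of 17 out of the numerator and denominator: v_17(78608/11) = 3. Step 2 — apply |x|_p = p^{-v_p(x)} = 17^{-3} = 1/4913.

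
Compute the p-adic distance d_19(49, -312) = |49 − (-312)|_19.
d_19(49, -312) = 1/361

Step 1 — x − y = 49 − (-312) = 361. Step 2 — v_19(361) = 2 (factor: 361 = (19^2 · 1); the sign does not affect v_p). Step 3 — |x − y|_19 = 19^{-2} = 1/361.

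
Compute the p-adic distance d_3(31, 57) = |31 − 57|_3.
d_3(31, 57) = 1

Step 1 — x − y = 31 − 57 = -26. Step 2 — v_3(-26) = 0 (factor: -26 = −(3^0 · 26); the sign does not affect v_p). Step 3 — |x − y|_3 = 3^{0} = 1.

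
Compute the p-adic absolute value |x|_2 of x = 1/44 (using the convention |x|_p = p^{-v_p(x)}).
|1/44|_2 = 4

Step 1 — compute v_2(x) by factoring powers of 2 out of the numerator and denominator: v_2(1/44) = -2. Step 2 — apply |x|_p = p^{-v_p(x)} = 2^{2} = 4.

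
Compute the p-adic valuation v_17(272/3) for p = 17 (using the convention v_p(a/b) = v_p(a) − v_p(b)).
v_17(272/3) = 1

Factor powers of 17 from the numerator and denominator of the reduced fraction: 272 = 17^1 · 16 and 3 = 17^0 · 3. Apply v_p(a/b) = v_p(a) − v_p(b): v_17(272/3) = 1 − 0 = 1.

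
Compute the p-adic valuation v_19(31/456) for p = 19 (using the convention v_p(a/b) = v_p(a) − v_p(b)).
v_19(31/456) = -1

Factor powers of 19 from the numerator and denominator of the reduced fraction: 31 = 19^0 · 31 and 456 = 19^1 · 24. Apply v_p(a/b) = v_p(a) − v_p(b): v_19(31/456) = 0 − 1 = -1.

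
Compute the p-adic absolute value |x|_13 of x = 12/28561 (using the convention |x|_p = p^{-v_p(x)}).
|12/28561|_13 = 28561

Step 1 — compute v_13(x) by factoring powers of 13 out of the numerator and denominator: v_13(12/28561) = -4. Step 2 — apply |x|_p = p^{-v_p(x)} = 13^{4} = 28561.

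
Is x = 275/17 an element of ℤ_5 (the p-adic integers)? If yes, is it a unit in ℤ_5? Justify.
x ∈ ℤ_5 but not a unit; v_5(x) = 2 > 0

ℤ_5 = {x ∈ ℚ_5 : v_5(x) ≥ 0} and ℤ_5^× = {x ∈ ℤ_5 : v_5(x) = 0}. Here v_5(275/17) = v_5(num) − v_5(den) = 2; compare against these criteria.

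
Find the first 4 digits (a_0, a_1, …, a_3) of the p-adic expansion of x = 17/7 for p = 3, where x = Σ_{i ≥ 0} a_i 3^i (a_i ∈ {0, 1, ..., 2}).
(a_0, …, a_3) = (2, 1, 1, 0)

v_3(17/7) = 0 (numerator and denominator both coprime to 3), so x ∈ ℤ_3^×. Compute digits iteratively via a_i = x_i mod 3, x_{i+1} = (x_i − a_i)/3, with x_0 = x:
  x_0 = 17/7;  a_0 = 2;  x_1 = (x_0 − 2)/3 = 1/7
  x_1 = 1/7;  a_1 = 1;  x_2 = (x_1 − 1)/3 = -2/7
  x_2 = -2/7;  a_2 = 1;  x_3 = (x_2 − 1)/3 = -3/7
  x_3 = -3/7;  a_3 = 0;  x_4 = (x_3 − 0)/3 = -1/7
Digits: (2, 1, 1, 0).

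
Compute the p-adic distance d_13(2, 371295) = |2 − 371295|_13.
d_13(2, 371295) = 1/371293

Step 1 — x − y = 2 − 371295 = -371293. Step 2 — v_13(-371293) = 5 (factor: -371293 = −(13^5 · 1); the sign does not affect v_p). Step 3 — |x − y|_13 = 13^{-5} = 1/371293.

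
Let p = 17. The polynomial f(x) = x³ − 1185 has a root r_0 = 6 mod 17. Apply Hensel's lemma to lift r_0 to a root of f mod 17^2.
r_1 = 23 (mod 289)

Hensel: r_{i+1} = r_i − f(r_i)/f′(r_i) mod 17^{i+2}, where f′(x) = 3x². Iterate:
  r_0 = 6 (mod 17)
  r_1 = 23 (mod 289)
Final: r = 23 with f(r) ≡ 0 mod 17^2.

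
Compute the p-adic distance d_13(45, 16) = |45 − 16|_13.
d_13(45, 16) = 1

Step 1 — x − y = 45 − 16 = 29. Step 2 — v_13(29) = 0 (factor: 29 = (13^0 · 29); the sign does not affect v_p). Step 3 — |x − y|_13 = 13^{0} = 1.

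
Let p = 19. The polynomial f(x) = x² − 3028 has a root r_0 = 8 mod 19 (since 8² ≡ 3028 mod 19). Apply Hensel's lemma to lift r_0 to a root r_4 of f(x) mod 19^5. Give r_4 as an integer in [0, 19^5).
r_4 = 1916291 (mod 2476099)

Hensel's recurrence: r_{i+1} = r_i − f(r_i)·(f′(r_i))^{-1} mod 19^{i+2}, with f′(x) = 2x. Iterate:
  r_0 = 8 (mod 19)
  r_1 = 103 (mod 361)
  r_2 = 2630 (mod 6859)
  r_3 = 91797 (mod 130321)
  r_4 = 1916291 (mod 2476099)
Final: r_4 = 1916291, and one checks f(r_4) ≡ 0 mod 19^5.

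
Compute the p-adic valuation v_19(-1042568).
v_19(-1042568) = 4

v_19(n) is the largest exponent k such that 19^k divides n. Factor out: -1042568 = -19^4 · 8. (Sign doesn't affect v_p.) So v_19(-1042568) = 4.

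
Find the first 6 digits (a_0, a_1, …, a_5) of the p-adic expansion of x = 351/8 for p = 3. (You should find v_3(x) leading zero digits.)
(a_0, …, a_5) = (0, 0, 0, 2, 1, 0)

v_3(351/8) = 3, so a_0 = ... = a_2 = 0. Factor out: x = 3^3 · u with u = 13/8 a unit in ℤ_3. Expand u iteratively via a_{v+i} = u_i mod 3, u_{i+1} = (u_i − a_{v+i})/3:
  u_0 = 13/8;  a_3 = 2;  u_1 = (u_0 − 2)/3 = -1/8
  u_1 = -1/8;  a_4 = 1;  u_2 = (u_1 − 1)/3 = -3/8
  u_2 = -3/8;  a_5 = 0;  u_3 = (u_2 − 0)/3 = -1/8
Digits: (0, 0, 0, 2, 1, 0).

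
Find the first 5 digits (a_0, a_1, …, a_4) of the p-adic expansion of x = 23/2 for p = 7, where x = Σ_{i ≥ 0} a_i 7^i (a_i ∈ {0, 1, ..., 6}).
(a_0, …, a_4) = (1, 5, 3, 3, 3)

v_7(23/2) = 0 (numerator and denominator both coprime to 7), so x ∈ ℤ_7^×. Compute digits iteratively via a_i = x_i mod 7, x_{i+1} = (x_i − a_i)/7, with x_0 = x:
  x_0 = 23/2;  a_0 = 1;  x_1 = (x_0 − 1)/7 = 3/2
  x_1 = 3/2;  a_1 = 5;  x_2 = (x_1 − 5)/7 = -1/2
  x_2 = -1/2;  a_2 = 3;  x_3 = (x_2 − 3)/7 = -1/2
  x_3 = -1/2;  a_3 = 3;  x_4 = (x_3 − 3)/7 = -1/2
  x_4 = -1/2;  a_4 = 3;  x_5 = (x_4 − 3)/7 = -1/2
Digits: (1, 5, 3, 3, 3).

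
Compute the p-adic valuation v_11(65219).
v_11(65219) = 3

v_11(n) is the largest exponent k such that 11^k divides n. Factor out: 65219 = 11^3 · 49. (Sign doesn't affect v_p.) So v_11(65219) = 3.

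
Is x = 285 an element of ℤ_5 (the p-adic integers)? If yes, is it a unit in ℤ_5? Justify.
x ∈ ℤ_5 but not a unit; v_5(x) = 1 > 0

ℤ_5 = {x ∈ ℚ_5 : v_5(x) ≥ 0} and ℤ_5^× = {x ∈ ℤ_5 : v_5(x) = 0}. Here v_5(285) = v_5(num) − v_5(den) = 1; compare against these criteria.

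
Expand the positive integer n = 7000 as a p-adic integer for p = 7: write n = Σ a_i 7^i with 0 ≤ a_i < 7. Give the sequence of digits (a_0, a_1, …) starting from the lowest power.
(a_0, a_1, …) = (0, 6, 2, 6, 2)

Repeated division by 7 gives the digits low-to-high: 7000 = 6·7^1 + 2·7^2 + 6·7^3 + 2·7^4. Digit sequence: (0, 6, 2, 6, 2).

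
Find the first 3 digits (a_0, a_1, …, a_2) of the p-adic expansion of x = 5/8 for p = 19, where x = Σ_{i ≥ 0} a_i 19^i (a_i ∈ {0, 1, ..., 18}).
(a_0, …, a_2) = (3, 7, 2)

v_19(5/8) = 0 (numerator and denominator both coprime to 19), so x ∈ ℤ_19^×. Compute digits iteratively via a_i = x_i mod 19, x_{i+1} = (x_i − a_i)/19, with x_0 = x:
  x_0 = 5/8;  a_0 = 3;  x_1 = (x_0 − 3)/19 = -1/8
  x_1 = -1/8;  a_1 = 7;  x_2 = (x_1 − 7)/19 = -3/8
  x_2 = -3/8;  a_2 = 2;  x_3 = (x_2 − 2)/19 = -1/8
Digits: (3, 7, 2).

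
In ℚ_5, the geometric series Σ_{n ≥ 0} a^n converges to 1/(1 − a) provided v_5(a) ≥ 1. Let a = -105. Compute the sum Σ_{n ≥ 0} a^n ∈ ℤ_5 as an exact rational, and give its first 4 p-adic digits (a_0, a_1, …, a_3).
Σ a^n = 1/(1 − a) = 1/106;  first 4 digits = (1, 4, 1, 1)

v_5(a) = 1 ≥ 1, so the series converges in ℤ_5 to 1/(1 − a) = 1/(1 − (-105)) = 1/106. Expand this rational in ℤ_5: compute digits iteratively via d_i = x_i mod 5, x_{i+1} = (x_i − d_i)/5. The first 4 digits are (1, 4, 1, 1).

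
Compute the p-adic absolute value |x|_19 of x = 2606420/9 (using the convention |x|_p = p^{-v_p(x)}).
|2606420/9|_19 = 1/130321

Step 1 — compute v_19(x) by factoring powers of 19 out of the numerator and denominator: v_19(2606420/9) = 4. Step 2 — apply |x|_p = p^{-v_p(x)} = 19^{-4} = 1/130321.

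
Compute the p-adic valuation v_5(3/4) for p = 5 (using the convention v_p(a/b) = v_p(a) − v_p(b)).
v_5(3/4) = 0

Factor powers of 5 from the numerator and denominator of the reduced fraction: 3 = 5^0 · 3 and 4 = 5^0 · 4. Apply v_p(a/b) = v_p(a) − v_p(b): v_5(3/4) = 0 − 0 = 0.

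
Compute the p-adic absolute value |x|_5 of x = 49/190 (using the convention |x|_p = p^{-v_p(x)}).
|49/190|_5 = 5

Step 1 — compute v_5(x) by factoring powers of 5 out of the numerator and denominator: v_5(49/190) = -1. Step 2 — apply |x|_p = p^{-v_p(x)} = 5^{1} = 5.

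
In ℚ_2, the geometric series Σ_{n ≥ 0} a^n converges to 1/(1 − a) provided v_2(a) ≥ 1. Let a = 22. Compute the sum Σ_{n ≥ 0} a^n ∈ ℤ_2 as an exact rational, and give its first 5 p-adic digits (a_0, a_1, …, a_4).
Σ a^n = 1/(1 − a) = -1/21;  first 5 digits = (1, 1, 0, 0, 0)

v_2(a) = 1 ≥ 1, so the series converges in ℤ_2 to 1/(1 − a) = 1/(1 − 22) = -1/21. Expand this rational in ℤ_2: compute digits iteratively via d_i = x_i mod 2, x_{i+1} = (x_i − d_i)/2. The first 5 digits are (1, 1, 0, 0, 0).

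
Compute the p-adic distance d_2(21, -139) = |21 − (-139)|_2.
d_2(21, -139) = 1/32

Step 1 — x − y = 21 − (-139) = 160. Step 2 — v_2(160) = 5 (factor: 160 = (2^5 · 5); the sign does not affect v_p). Step 3 — |x − y|_2 = 2^{-5} = 1/32.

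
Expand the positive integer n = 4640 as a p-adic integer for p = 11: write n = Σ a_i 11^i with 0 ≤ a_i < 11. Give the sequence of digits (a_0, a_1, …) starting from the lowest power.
(a_0, a_1, …) = (9, 3, 5, 3)

Repeated division by 11 gives the digits low-to-high: 4640 = 9 + 3·11^1 + 5·11^2 + 3·11^3. Digit sequence: (9, 3, 5, 3).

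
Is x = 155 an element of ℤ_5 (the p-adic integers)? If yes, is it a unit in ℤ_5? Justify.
x ∈ ℤ_5 but not a unit; v_5(x) = 1 > 0

ℤ_5 = {x ∈ ℚ_5 : v_5(x) ≥ 0} and ℤ_5^× = {x ∈ ℤ_5 : v_5(x) = 0}. Here v_5(155) = v_5(num) − v_5(den) = 1; compare against these criteria.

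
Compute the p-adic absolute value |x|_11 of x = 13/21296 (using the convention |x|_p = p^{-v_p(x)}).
|13/21296|_11 = 1331

Step 1 — compute v_11(x) by factoring powers of 11 out of the numerator and denominator: v_11(13/21296) = -3. Step 2 — apply |x|_p = p^{-v_p(x)} = 11^{3} = 1331.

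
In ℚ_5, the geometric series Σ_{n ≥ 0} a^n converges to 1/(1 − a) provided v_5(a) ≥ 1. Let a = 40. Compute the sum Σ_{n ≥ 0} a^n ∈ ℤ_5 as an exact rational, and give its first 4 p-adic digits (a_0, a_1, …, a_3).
Σ a^n = 1/(1 − a) = -1/39;  first 4 digits = (1, 3, 0, 0)

v_5(a) = 1 ≥ 1, so the series converges in ℤ_5 to 1/(1 − a) = 1/(1 − 40) = -1/39. Expand this rational in ℤ_5: compute digits iteratively via d_i = x_i mod 5, x_{i+1} = (x_i − d_i)/5. The first 4 digits are (1, 3, 0, 0).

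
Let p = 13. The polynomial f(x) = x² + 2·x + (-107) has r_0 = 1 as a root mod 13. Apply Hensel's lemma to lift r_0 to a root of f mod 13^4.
r_3 = 2055 (mod 28561)

Hensel: r_{i+1} = r_i − f(r_i)·(f′(r_i))^{-1} mod 13^{i+2}, f′(x) = 2x + 2. Iterate:
  r_0 = 1 (mod 13)
  r_1 = 27 (mod 169)
  r_2 = 2055 (mod 2197)
  r_3 = 2055 (mod 28561)
Final: r = 2055 satisfies f(r) ≡ 0 mod 13^4.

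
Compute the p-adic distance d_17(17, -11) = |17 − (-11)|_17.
d_17(17, -11) = 1

Step 1 — x − y = 17 − (-11) = 28. Step 2 — v_17(28) = 0 (factor: 28 = (17^0 · 28); the sign does not affect v_p). Step 3 — |x − y|_17 = 17^{0} = 1.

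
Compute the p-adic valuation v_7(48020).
v_7(48020) = 4

v_7(n) is the largest exponent k such that 7^k divides n. Factor out: 48020 = 7^4 · 20. (Sign doesn't affect v_p.) So v_7(48020) = 4.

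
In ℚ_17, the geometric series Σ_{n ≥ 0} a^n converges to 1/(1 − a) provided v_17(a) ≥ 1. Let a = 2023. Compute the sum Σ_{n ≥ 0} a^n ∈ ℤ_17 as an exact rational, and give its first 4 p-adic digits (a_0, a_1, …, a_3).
Σ a^n = 1/(1 − a) = -1/2022;  first 4 digits = (1, 0, 7, 0)

v_17(a) = 2 ≥ 1, so the series converges in ℤ_17 to 1/(1 − a) = 1/(1 − 2023) = -1/2022. Expand this rational in ℤ_17: compute digits iteratively via d_i = x_i mod 17, x_{i+1} = (x_i − d_i)/17. The first 4 digits are (1, 0, 7, 0).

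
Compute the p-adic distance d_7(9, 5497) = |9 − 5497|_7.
d_7(9, 5497) = 1/343

Step 1 — x − y = 9 − 5497 = -5488. Step 2 — v_7(-5488) = 3 (factor: -5488 = −(7^3 · 16); the sign does not affect v_p). Step 3 — |x − y|_7 = 7^{-3} = 1/343.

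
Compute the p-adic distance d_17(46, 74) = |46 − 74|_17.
d_17(46, 74) = 1

Step 1 — x − y = 46 − 74 = -28. Step 2 — v_17(-28) = 0 (factor: -28 = −(17^0 · 28); the sign does not affect v_p). Step 3 — |x − y|_17 = 17^{0} = 1.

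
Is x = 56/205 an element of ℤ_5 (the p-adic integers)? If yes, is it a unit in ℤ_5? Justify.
x ∉ ℤ_5 (v_5(x) = -1 < 0)

ℤ_5 = {x ∈ ℚ_5 : v_5(x) ≥ 0} and ℤ_5^× = {x ∈ ℤ_5 : v_5(x) = 0}. Here v_5(56/205) = v_5(num) − v_5(den) = -1; compare against these criteria.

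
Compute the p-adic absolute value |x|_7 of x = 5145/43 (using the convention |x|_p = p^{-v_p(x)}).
|5145/43|_7 = 1/343

Step 1 — compute v_7(x) by factoring powers of 7 out of the numerator and denominator: v_7(5145/43) = 3. Step 2 — apply |x|_p = p^{-v_p(x)} = 7^{-3} = 1/343.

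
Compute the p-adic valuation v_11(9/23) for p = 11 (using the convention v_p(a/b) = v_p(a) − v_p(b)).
v_11(9/23) = 0

Factor powers of 11 from the numerator and denominator of the reduced fraction: 9 = 11^0 · 9 and 23 = 11^0 · 23. Apply v_p(a/b) = v_p(a) − v_p(b): v_11(9/23) = 0 − 0 = 0.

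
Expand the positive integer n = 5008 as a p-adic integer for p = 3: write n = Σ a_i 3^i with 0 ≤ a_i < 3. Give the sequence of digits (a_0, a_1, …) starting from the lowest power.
(a_0, a_1, …) = (1, 1, 1, 2, 1, 2, 0, 2)

Repeated division by 3 gives the digits low-to-high: 5008 = 1 + 1·3^1 + 1·3^2 + 2·3^3 + 1·3^4 + 2·3^5 + 2·3^7. Digit sequence: (1, 1, 1, 2, 1, 2, 0, 2).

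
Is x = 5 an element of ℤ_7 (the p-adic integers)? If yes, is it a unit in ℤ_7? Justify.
x ∈ ℤ_7^× (unit); v_7(x) = 0

ℤ_7 = {x ∈ ℚ_7 : v_7(x) ≥ 0} and ℤ_7^× = {x ∈ ℤ_7 : v_7(x) = 0}. Here v_7(5) = v_7(num) − v_7(den) = 0; compare against these criteria.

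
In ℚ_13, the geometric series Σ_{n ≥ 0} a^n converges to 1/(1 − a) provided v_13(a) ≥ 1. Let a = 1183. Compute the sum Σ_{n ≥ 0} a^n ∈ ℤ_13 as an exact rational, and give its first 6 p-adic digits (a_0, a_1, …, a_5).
Σ a^n = 1/(1 − a) = -1/1182;  first 6 digits = (1, 0, 7, 0, 10, 3)

v_13(a) = 2 ≥ 1, so the series converges in ℤ_13 to 1/(1 − a) = 1/(1 − 1183) = -1/1182. Expand this rational in ℤ_13: compute digits iteratively via d_i = x_i mod 13, x_{i+1} = (x_i − d_i)/13. The first 6 digits are (1, 0, 7, 0, 10, 3).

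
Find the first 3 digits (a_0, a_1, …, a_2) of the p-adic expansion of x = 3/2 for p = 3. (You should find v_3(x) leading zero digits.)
(a_0, …, a_2) = (0, 2, 1)

v_3(3/2) = 1, so a_0 = ... = a_0 = 0. Factor out: x = 3^1 · u with u = 1/2 a unit in ℤ_3. Expand u iteratively via a_{v+i} = u_i mod 3, u_{i+1} = (u_i − a_{v+i})/3:
  u_0 = 1/2;  a_1 = 2;  u_1 = (u_0 − 2)/3 = -1/2
  u_1 = -1/2;  a_2 = 1;  u_2 = (u_1 − 1)/3 = -1/2
Digits: (0, 2, 1).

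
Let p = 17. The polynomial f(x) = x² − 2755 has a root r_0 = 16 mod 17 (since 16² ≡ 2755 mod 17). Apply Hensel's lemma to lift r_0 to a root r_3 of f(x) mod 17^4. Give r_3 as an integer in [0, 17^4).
r_3 = 59890 (mod 83521)

Hensel's recurrence: r_{i+1} = r_i − f(r_i)·(f′(r_i))^{-1} mod 17^{i+2}, with f′(x) = 2x. Iterate:
  r_0 = 16 (mod 17)
  r_1 = 67 (mod 289)
  r_2 = 934 (mod 4913)
  r_3 = 59890 (mod 83521)
Final: r_3 = 59890, and one checks f(r_3) ≡ 0 mod 17^4.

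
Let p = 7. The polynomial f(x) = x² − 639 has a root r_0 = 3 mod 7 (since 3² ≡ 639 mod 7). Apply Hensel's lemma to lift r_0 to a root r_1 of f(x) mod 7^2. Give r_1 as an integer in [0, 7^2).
r_1 = 10 (mod 49)

Hensel's recurrence: r_{i+1} = r_i − f(r_i)·(f′(r_i))^{-1} mod 7^{i+2}, with f′(x) = 2x. Iterate:
  r_0 = 3 (mod 7)
  r_1 = 10 (mod 49)
Final: r_1 = 10, and one checks f(r_1) ≡ 0 mod 7^2.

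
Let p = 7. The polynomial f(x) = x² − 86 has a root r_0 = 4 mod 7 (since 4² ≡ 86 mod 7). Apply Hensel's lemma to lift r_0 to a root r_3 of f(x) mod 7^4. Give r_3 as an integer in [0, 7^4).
r_3 = 1887 (mod 2401)

Hensel's recurrence: r_{i+1} = r_i − f(r_i)·(f′(r_i))^{-1} mod 7^{i+2}, with f′(x) = 2x. Iterate:
  r_0 = 4 (mod 7)
  r_1 = 25 (mod 49)
  r_2 = 172 (mod 343)
  r_3 = 1887 (mod 2401)
Final: r_3 = 1887, and one checks f(r_3) ≡ 0 mod 7^4.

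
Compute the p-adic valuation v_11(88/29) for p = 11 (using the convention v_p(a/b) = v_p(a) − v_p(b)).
v_11(88/29) = 1

Factor powers of 11 from the numerator and denominator of the reduced fraction: 88 = 11^1 · 8 and 29 = 11^0 · 29. Apply v_p(a/b) = v_p(a) − v_p(b): v_11(88/29) = 1 − 0 = 1.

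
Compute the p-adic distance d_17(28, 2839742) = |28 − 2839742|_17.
d_17(28, 2839742) = 1/1419857

Step 1 — x − y = 28 − 2839742 = -2839714. Step 2 — v_17(-2839714) = 5 (factor: -2839714 = −(17^5 · 2); the sign does not affect v_p). Step 3 — |x − y|_17 = 17^{-5} = 1/1419857.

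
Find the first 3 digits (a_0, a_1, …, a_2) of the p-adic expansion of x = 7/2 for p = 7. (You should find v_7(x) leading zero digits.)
(a_0, …, a_2) = (0, 4, 3)

v_7(7/2) = 1, so a_0 = ... = a_0 = 0. Factor out: x = 7^1 · u with u = 1/2 a unit in ℤ_7. Expand u iteratively via a_{v+i} = u_i mod 7, u_{i+1} = (u_i − a_{v+i})/7:
  u_0 = 1/2;  a_1 = 4;  u_1 = (u_0 − 4)/7 = -1/2
  u_1 = -1/2;  a_2 = 3;  u_2 = (u_1 − 3)/7 = -1/2
Digits: (0, 4, 3).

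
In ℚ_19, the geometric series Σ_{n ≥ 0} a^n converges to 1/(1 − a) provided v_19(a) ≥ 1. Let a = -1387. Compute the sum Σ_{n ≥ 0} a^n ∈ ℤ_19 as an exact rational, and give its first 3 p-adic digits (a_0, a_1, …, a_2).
Σ a^n = 1/(1 − a) = 1/1388;  first 3 digits = (1, 3, 5)

v_19(a) = 1 ≥ 1, so the series converges in ℤ_19 to 1/(1 − a) = 1/(1 − (-1387)) = 1/1388. Expand this rational in ℤ_19: compute digits iteratively via d_i = x_i mod 19, x_{i+1} = (x_i − d_i)/19. The first 3 digits are (1, 3, 5).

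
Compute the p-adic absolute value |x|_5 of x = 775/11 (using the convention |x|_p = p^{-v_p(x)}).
|775/11|_5 = 1/25

Step 1 — compute v_5(x) by factoring powers of 5 out of the numerator and denominator: v_5(775/11) = 2. Step 2 — apply |x|_p = p^{-v_p(x)} = 5^{-2} = 1/25.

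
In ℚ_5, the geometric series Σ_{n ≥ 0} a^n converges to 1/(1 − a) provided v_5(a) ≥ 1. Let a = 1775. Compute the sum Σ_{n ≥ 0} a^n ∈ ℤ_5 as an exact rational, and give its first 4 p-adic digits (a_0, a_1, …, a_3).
Σ a^n = 1/(1 − a) = -1/1774;  first 4 digits = (1, 0, 1, 4)

v_5(a) = 2 ≥ 1, so the series converges in ℤ_5 to 1/(1 − a) = 1/(1 − 1775) = -1/1774. Expand this rational in ℤ_5: compute digits iteratively via d_i = x_i mod 5, x_{i+1} = (x_i − d_i)/5. The first 4 digits are (1, 0, 1, 4).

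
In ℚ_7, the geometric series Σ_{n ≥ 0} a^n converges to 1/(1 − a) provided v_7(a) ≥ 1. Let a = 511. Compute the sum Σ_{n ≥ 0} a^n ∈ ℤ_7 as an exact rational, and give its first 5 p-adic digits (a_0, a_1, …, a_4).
Σ a^n = 1/(1 − a) = -1/510;  first 5 digits = (1, 3, 5, 5, 1)

v_7(a) = 1 ≥ 1, so the series converges in ℤ_7 to 1/(1 − a) = 1/(1 − 511) = -1/510. Expand this rational in ℤ_7: compute digits iteratively via d_i = x_i mod 7, x_{i+1} = (x_i − d_i)/7. The first 5 digits are (1, 3, 5, 5, 1).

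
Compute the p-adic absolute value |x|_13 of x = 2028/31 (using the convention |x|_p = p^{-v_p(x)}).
|2028/31|_13 = 1/169

Step 1 — compute v_13(x) by factoring powers of 13 out of the numerator and denominator: v_13(2028/31) = 2. Step 2 — apply |x|_p = p^{-v_p(x)} = 13^{-2} = 1/169.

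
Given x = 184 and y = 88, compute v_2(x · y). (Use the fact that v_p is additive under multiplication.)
v_2(16192) = 6

v_p(x) = 3 (factor: 184 = 2^3 · 23); v_p(y) = 3 (factor: 88 = 2^3 · 11). Additivity: v_p(xy) = v_p(x) + v_p(y) = 3 + 3 = 6. (Direct check: xy = 16192 = 2^6 · (253).)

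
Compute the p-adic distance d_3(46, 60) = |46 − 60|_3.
d_3(46, 60) = 1

Step 1 — x − y = 46 − 60 = -14. Step 2 — v_3(-14) = 0 (factor: -14 = −(3^0 · 14); the sign does not affect v_p). Step 3 — |x − y|_3 = 3^{0} = 1.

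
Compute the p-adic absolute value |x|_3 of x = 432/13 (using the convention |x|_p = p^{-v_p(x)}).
|432/13|_3 = 1/27

Step 1 — compute v_3(x) by factoring powers of 3 out of the numerator and denominator: v_3(432/13) = 3. Step 2 — apply |x|_p = p^{-v_p(x)} = 3^{-3} = 1/27.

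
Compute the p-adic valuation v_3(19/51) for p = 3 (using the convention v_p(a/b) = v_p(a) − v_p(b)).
v_3(19/51) = -1

Factor powers of 3 from the numerator and denominator of the reduced fraction: 19 = 3^0 · 19 and 51 = 3^1 · 17. Apply v_p(a/b) = v_p(a) − v_p(b): v_3(19/51) = 0 − 1 = -1.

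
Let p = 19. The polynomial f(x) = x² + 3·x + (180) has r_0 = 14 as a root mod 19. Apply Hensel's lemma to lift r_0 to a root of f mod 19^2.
r_1 = 280 (mod 361)

Hensel: r_{i+1} = r_i − f(r_i)·(f′(r_i))^{-1} mod 19^{i+2}, f′(x) = 2x + 3. Iterate:
  r_0 = 14 (mod 19)
  r_1 = 280 (mod 361)
Final: r = 280 satisfies f(r) ≡ 0 mod 19^2.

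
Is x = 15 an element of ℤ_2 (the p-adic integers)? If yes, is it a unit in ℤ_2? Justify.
x ∈ ℤ_2^× (unit); v_2(x) = 0

ℤ_2 = {x ∈ ℚ_2 : v_2(x) ≥ 0} and ℤ_2^× = {x ∈ ℤ_2 : v_2(x) = 0}. Here v_2(15) = v_2(num) − v_2(den) = 0; compare against these criteria.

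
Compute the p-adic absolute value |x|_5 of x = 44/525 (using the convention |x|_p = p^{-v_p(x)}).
|44/525|_5 = 25

Step 1 — compute v_5(x) by factoring powers of 5 out of the numerator and denominator: v_5(44/525) = -2. Step 2 — apply |x|_p = p^{-v_p(x)} = 5^{2} = 25.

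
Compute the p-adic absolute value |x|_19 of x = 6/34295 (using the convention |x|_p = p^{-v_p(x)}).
|6/34295|_19 = 6859

Step 1 — compute v_19(x) by factoring powers of 19 out of the numerator and denominator: v_19(6/34295) = -3. Step 2 — apply |x|_p = p^{-v_p(x)} = 19^{3} = 6859.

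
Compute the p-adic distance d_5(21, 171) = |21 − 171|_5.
d_5(21, 171) = 1/25

Step 1 — x − y = 21 − 171 = -150. Step 2 — v_5(-150) = 2 (factor: -150 = −(5^2 · 6); the sign does not affect v_p). Step 3 — |x − y|_5 = 5^{-2} = 1/25.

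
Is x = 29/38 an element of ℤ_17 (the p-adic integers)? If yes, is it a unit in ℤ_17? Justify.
x ∈ ℤ_17^× (unit); v_17(x) = 0

ℤ_17 = {x ∈ ℚ_17 : v_17(x) ≥ 0} and ℤ_17^× = {x ∈ ℤ_17 : v_17(x) = 0}. Here v_17(29/38) = v_17(num) − v_17(den) = 0; compare against these criteria.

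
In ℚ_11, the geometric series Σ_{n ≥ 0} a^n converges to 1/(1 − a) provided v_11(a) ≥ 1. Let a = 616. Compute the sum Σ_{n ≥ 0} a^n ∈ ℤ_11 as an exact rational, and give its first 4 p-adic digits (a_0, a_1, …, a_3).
Σ a^n = 1/(1 − a) = -1/615;  first 4 digits = (1, 1, 6, 0)

v_11(a) = 1 ≥ 1, so the series converges in ℤ_11 to 1/(1 − a) = 1/(1 − 616) = -1/615. Expand this rational in ℤ_11: compute digits iteratively via d_i = x_i mod 11, x_{i+1} = (x_i − d_i)/11. The first 4 digits are (1, 1, 6, 0).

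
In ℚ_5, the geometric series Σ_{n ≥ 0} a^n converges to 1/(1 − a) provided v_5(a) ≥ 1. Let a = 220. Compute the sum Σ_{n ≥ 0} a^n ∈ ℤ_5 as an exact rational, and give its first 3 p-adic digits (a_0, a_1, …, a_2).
Σ a^n = 1/(1 − a) = -1/219;  first 3 digits = (1, 4, 4)

v_5(a) = 1 ≥ 1, so the series converges in ℤ_5 to 1/(1 − a) = 1/(1 − 220) = -1/219. Expand this rational in ℤ_5: compute digits iteratively via d_i = x_i mod 5, x_{i+1} = (x_i − d_i)/5. The first 3 digits are (1, 4, 4).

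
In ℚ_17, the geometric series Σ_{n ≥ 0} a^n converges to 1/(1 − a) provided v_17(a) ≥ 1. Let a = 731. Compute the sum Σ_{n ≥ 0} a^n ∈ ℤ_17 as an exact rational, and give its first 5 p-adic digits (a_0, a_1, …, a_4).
Σ a^n = 1/(1 − a) = -1/730;  first 5 digits = (1, 9, 15, 4, 7)

v_17(a) = 1 ≥ 1, so the series converges in ℤ_17 to 1/(1 − a) = 1/(1 − 731) = -1/730. Expand this rational in ℤ_17: compute digits iteratively via d_i = x_i mod 17, x_{i+1} = (x_i − d_i)/17. The first 5 digits are (1, 9, 15, 4, 7).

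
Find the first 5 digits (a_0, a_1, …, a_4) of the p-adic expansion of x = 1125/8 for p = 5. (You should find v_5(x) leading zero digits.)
(a_0, …, a_4) = (0, 0, 0, 3, 4)

v_5(1125/8) = 3, so a_0 = ... = a_2 = 0. Factor out: x = 5^3 · u with u = 9/8 a unit in ℤ_5. Expand u iteratively via a_{v+i} = u_i mod 5, u_{i+1} = (u_i − a_{v+i})/5:
  u_0 = 9/8;  a_3 = 3;  u_1 = (u_0 − 3)/5 = -3/8
  u_1 = -3/8;  a_4 = 4;  u_2 = (u_1 − 4)/5 = -7/8
Digits: (0, 0, 0, 3, 4).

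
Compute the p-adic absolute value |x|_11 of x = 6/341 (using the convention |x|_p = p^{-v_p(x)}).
|6/341|_11 = 11

Step 1 — compute v_11(x) by factoring powers of 11 out of the numerator and denominator: v_11(6/341) = -1. Step 2 — apply |x|_p = p^{-v_p(x)} = 11^{1} = 11.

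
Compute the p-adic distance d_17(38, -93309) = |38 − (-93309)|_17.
d_17(38, -93309) = 1/4913

Step 1 — x − y = 38 − (-93309) = 93347. Step 2 — v_17(93347) = 3 (factor: 93347 = (17^3 · 19); the sign does not affect v_p). Step 3 — |x − y|_17 = 17^{-3} = 1/4913.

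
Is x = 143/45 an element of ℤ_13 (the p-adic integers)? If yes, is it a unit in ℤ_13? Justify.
x ∈ ℤ_13 but not a unit; v_13(x) = 1 > 0

ℤ_13 = {x ∈ ℚ_13 : v_13(x) ≥ 0} and ℤ_13^× = {x ∈ ℤ_13 : v_13(x) = 0}. Here v_13(143/45) = v_13(num) − v_13(den) = 1; compare against these criteria.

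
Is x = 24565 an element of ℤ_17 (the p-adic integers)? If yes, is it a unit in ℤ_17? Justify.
x ∈ ℤ_17 but not a unit; v_17(x) = 3 > 0

ℤ_17 = {x ∈ ℚ_17 : v_17(x) ≥ 0} and ℤ_17^× = {x ∈ ℤ_17 : v_17(x) = 0}. Here v_17(24565) = v_17(num) − v_17(den) = 3; compare against these criteria.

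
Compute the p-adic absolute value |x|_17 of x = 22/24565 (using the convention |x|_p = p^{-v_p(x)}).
|22/24565|_17 = 4913

Step 1 — compute v_17(x) by factoring powers of 17 out of the numerator and denominator: v_17(22/24565) = -3. Step 2 — apply |x|_p = p^{-v_p(x)} = 17^{3} = 4913.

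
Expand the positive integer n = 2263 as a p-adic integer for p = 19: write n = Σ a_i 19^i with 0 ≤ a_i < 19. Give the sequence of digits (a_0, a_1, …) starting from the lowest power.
(a_0, a_1, …) = (2, 5, 6)

Repeated division by 19 gives the digits low-to-high: 2263 = 2 + 5·19^1 + 6·19^2. Digit sequence: (2, 5, 6).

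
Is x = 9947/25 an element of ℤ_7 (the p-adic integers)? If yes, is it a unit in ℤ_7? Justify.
x ∈ ℤ_7 but not a unit; v_7(x) = 3 > 0

ℤ_7 = {x ∈ ℚ_7 : v_7(x) ≥ 0} and ℤ_7^× = {x ∈ ℤ_7 : v_7(x) = 0}. Here v_7(9947/25) = v_7(num) − v_7(den) = 3; compare against these criteria.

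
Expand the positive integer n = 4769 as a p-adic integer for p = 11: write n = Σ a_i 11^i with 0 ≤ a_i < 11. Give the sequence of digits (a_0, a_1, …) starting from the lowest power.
(a_0, a_1, …) = (6, 4, 6, 3)

Repeated division by 11 gives the digits low-to-high: 4769 = 6 + 4·11^1 + 6·11^2 + 3·11^3. Digit sequence: (6, 4, 6, 3).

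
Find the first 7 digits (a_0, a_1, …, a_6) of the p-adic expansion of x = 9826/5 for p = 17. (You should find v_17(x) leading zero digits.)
(a_0, …, a_6) = (0, 0, 0, 14, 6, 3, 10)

v_17(9826/5) = 3, so a_0 = ... = a_2 = 0. Factor out: x = 17^3 · u with u = 2/5 a unit in ℤ_17. Expand u iteratively via a_{v+i} = u_i mod 17, u_{i+1} = (u_i − a_{v+i})/17:
  u_0 = 2/5;  a_3 = 14;  u_1 = (u_0 − 14)/17 = -4/5
  u_1 = -4/5;  a_4 = 6;  u_2 = (u_1 − 6)/17 = -2/5
  u_2 = -2/5;  a_5 = 3;  u_3 = (u_2 − 3)/17 = -1/5
  u_3 = -1/5;  a_6 = 10;  u_4 = (u_3 − 10)/17 = -3/5
Digits: (0, 0, 0, 14, 6, 3, 10).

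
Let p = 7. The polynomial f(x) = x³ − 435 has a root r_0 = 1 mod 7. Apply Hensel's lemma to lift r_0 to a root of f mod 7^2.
r_1 = 15 (mod 49)

Hensel: r_{i+1} = r_i − f(r_i)/f′(r_i) mod 7^{i+2}, where f′(x) = 3x². Iterate:
  r_0 = 1 (mod 7)
  r_1 = 15 (mod 49)
Final: r = 15 with f(r) ≡ 0 mod 7^2.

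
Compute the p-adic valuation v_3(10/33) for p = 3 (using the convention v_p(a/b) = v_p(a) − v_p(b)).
v_3(10/33) = -1

Factor powers of 3 from the numerator and denominator of the reduced fraction: 10 = 3^0 · 10 and 33 = 3^1 · 11. Apply v_p(a/b) = v_p(a) − v_p(b): v_3(10/33) = 0 − 1 = -1.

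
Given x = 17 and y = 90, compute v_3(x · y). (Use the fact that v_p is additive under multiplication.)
v_3(1530) = 2

v_p(x) = 0 (factor: 17 = 3^0 · 17); v_p(y) = 2 (factor: 90 = 3^2 · 10). Additivity: v_p(xy) = v_p(x) + v_p(y) = 0 + 2 = 2. (Direct check: xy = 1530 = 3^2 · (170).)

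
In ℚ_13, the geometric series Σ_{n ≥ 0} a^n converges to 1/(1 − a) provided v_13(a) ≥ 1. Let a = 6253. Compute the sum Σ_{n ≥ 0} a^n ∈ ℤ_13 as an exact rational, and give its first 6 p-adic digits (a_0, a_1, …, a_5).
Σ a^n = 1/(1 − a) = -1/6252;  first 6 digits = (1, 0, 11, 2, 4, 1)

v_13(a) = 2 ≥ 1, so the series converges in ℤ_13 to 1/(1 − a) = 1/(1 − 6253) = -1/6252. Expand this rational in ℤ_13: compute digits iteratively via d_i = x_i mod 13, x_{i+1} = (x_i − d_i)/13. The first 6 digits are (1, 0, 11, 2, 4, 1).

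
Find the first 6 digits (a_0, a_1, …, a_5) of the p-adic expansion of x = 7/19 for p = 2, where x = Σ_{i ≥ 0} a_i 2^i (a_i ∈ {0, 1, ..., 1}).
(a_0, …, a_5) = (1, 0, 1, 1, 1, 1)

v_2(7/19) = 0 (numerator and denominator both coprime to 2), so x ∈ ℤ_2^×. Compute digits iteratively via a_i = x_i mod 2, x_{i+1} = (x_i − a_i)/2, with x_0 = x:
  x_0 = 7/19;  a_0 = 1;  x_1 = (x_0 − 1)/2 = -6/19
  x_1 = -6/19;  a_1 = 0;  x_2 = (x_1 − 0)/2 = -3/19
  x_2 = -3/19;  a_2 = 1;  x_3 = (x_2 − 1)/2 = -11/19
  x_3 = -11/19;  a_3 = 1;  x_4 = (x_3 − 1)/2 = -15/19
  x_4 = -15/19;  a_4 = 1;  x_5 = (x_4 − 1)/2 = -17/19
  x_5 = -17/19;  a_5 = 1;  x_6 = (x_5 − 1)/2 = -18/19
Digits: (1, 0, 1, 1, 1, 1).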